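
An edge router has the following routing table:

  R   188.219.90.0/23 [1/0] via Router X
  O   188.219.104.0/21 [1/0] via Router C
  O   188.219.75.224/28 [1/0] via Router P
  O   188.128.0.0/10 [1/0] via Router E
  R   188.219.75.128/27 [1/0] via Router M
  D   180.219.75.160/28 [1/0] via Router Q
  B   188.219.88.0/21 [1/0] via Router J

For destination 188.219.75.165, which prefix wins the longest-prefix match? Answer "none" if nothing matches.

188.219.75.165 is outside every listed prefix and there is no default route.

none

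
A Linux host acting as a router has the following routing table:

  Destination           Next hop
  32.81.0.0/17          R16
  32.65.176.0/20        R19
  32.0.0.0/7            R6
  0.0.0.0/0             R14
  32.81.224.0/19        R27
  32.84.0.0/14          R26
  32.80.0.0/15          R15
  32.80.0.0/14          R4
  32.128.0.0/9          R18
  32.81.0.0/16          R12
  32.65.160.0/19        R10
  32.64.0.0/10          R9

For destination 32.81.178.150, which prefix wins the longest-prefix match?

Entries matching 32.81.178.150:
  0.0.0.0/0 (default, matches everything)
  32.0.0.0/7 (32.0.0.0 - 33.255.255.255)
  32.64.0.0/10 (32.64.0.0 - 32.127.255.255)
  32.80.0.0/14 (32.80.0.0 - 32.83.255.255)
  32.80.0.0/15 (32.80.0.0 - 32.81.255.255)
  32.81.0.0/16 (32.81.0.0 - 32.81.255.255)
Most specific is 32.81.0.0/16.

32.81.0.0/16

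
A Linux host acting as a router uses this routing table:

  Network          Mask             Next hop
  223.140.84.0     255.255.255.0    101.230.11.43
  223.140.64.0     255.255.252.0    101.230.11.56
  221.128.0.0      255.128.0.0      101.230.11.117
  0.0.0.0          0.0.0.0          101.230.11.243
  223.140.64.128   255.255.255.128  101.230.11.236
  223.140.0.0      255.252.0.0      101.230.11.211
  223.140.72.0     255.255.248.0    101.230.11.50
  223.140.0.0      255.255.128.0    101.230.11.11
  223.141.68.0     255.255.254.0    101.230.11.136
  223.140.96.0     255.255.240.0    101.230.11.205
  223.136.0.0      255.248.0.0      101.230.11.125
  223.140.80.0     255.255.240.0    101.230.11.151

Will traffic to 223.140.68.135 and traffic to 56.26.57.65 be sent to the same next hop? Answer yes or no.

no

223.140.68.135: longest match 223.140.0.0/17 -> 101.230.11.11
56.26.57.65: longest match 0.0.0.0/0 -> 101.230.11.243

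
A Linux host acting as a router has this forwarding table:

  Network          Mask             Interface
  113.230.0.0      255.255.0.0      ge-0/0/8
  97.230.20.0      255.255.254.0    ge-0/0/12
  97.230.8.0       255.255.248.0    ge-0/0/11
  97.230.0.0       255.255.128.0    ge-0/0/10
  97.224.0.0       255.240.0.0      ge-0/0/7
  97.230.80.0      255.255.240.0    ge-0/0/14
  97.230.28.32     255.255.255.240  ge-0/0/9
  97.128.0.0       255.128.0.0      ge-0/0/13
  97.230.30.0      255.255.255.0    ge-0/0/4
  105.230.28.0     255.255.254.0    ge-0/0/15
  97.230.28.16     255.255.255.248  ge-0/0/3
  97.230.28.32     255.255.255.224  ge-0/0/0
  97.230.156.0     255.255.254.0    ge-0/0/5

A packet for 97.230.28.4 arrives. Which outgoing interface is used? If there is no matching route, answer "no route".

ge-0/0/10

Routes whose prefix contains 97.230.28.4:
  97.128.0.0/9 (97.128.0.0 - 97.255.255.255) -> ge-0/0/13
  97.224.0.0/12 (97.224.0.0 - 97.239.255.255) -> ge-0/0/7
  97.230.0.0/17 (97.230.0.0 - 97.230.127.255) -> ge-0/0/10
More-specific entries that do NOT match:
  97.230.28.16/29 (97.230.28.16 - 97.230.28.23) does not contain 97.230.28.4
  97.230.28.32/28 (97.230.28.32 - 97.230.28.47) does not contain 97.230.28.4
  97.230.28.32/27 (97.230.28.32 - 97.230.28.63) does not contain 97.230.28.4
  97.230.30.0/24 (97.230.30.0 - 97.230.30.255) does not contain 97.230.28.4
  97.230.20.0/23 (97.230.20.0 - 97.230.21.255) does not contain 97.230.28.4
  105.230.28.0/23 (105.230.28.0 - 105.230.29.255) does not contain 97.230.28.4
  97.230.156.0/23 (97.230.156.0 - 97.230.157.255) does not contain 97.230.28.4
  97.230.8.0/21 (97.230.8.0 - 97.230.15.255) does not contain 97.230.28.4
  97.230.80.0/20 (97.230.80.0 - 97.230.95.255) does not contain 97.230.28.4
Longest matching prefix is /17 -> interface ge-0/0/10.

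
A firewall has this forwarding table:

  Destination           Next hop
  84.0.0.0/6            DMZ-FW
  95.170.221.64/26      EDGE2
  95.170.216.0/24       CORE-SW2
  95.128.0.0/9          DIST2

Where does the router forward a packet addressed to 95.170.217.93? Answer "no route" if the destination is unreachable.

DIST2

Routes whose prefix contains 95.170.217.93:
  95.128.0.0/9 (95.128.0.0 - 95.255.255.255) -> DIST2
More-specific entries that do NOT match:
  95.170.221.64/26 (95.170.221.64 - 95.170.221.127) does not contain 95.170.217.93
  95.170.216.0/24 (95.170.216.0 - 95.170.216.255) does not contain 95.170.217.93
Longest matching prefix is /9 -> next hop DIST2.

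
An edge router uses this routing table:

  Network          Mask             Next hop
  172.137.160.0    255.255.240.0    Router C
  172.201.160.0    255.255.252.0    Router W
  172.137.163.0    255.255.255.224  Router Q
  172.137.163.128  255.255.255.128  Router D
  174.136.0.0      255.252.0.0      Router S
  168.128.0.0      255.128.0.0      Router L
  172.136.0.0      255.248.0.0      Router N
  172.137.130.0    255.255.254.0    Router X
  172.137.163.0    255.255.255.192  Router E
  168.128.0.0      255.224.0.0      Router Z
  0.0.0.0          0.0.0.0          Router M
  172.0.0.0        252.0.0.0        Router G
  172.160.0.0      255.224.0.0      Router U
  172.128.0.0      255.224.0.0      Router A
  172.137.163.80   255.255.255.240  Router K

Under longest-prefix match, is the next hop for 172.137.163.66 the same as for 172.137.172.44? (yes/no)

yes

172.137.163.66: longest match 172.137.160.0/20 -> Router C
172.137.172.44: longest match 172.137.160.0/20 -> Router C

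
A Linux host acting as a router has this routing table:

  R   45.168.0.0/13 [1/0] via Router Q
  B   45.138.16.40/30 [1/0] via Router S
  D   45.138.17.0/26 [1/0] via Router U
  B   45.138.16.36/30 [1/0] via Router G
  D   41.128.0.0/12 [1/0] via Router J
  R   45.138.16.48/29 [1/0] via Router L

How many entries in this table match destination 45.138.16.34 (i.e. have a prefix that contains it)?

No listed prefix contains 45.138.16.34.
Total matching entries: 0.

0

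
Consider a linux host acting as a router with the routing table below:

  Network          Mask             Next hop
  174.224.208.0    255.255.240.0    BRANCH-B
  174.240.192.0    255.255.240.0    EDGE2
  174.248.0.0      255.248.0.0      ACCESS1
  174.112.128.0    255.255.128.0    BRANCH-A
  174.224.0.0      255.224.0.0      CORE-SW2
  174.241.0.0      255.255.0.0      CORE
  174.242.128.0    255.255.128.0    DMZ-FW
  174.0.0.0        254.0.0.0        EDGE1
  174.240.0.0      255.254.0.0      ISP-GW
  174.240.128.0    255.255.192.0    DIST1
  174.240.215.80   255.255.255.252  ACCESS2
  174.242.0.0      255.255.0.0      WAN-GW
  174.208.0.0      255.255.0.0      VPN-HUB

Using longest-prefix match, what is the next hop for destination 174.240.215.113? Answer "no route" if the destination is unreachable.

ISP-GW

Routes whose prefix contains 174.240.215.113:
  174.0.0.0/7 (174.0.0.0 - 175.255.255.255) -> EDGE1
  174.224.0.0/11 (174.224.0.0 - 174.255.255.255) -> CORE-SW2
  174.240.0.0/15 (174.240.0.0 - 174.241.255.255) -> ISP-GW
More-specific entries that do NOT match:
  174.240.215.80/30 (174.240.215.80 - 174.240.215.83) does not contain 174.240.215.113
  174.224.208.0/20 (174.224.208.0 - 174.224.223.255) does not contain 174.240.215.113
  174.240.192.0/20 (174.240.192.0 - 174.240.207.255) does not contain 174.240.215.113
  174.240.128.0/18 (174.240.128.0 - 174.240.191.255) does not contain 174.240.215.113
  174.112.128.0/17 (174.112.128.0 - 174.112.255.255) does not contain 174.240.215.113
  174.242.128.0/17 (174.242.128.0 - 174.242.255.255) does not contain 174.240.215.113
  174.241.0.0/16 (174.241.0.0 - 174.241.255.255) does not contain 174.240.215.113
  174.242.0.0/16 (174.242.0.0 - 174.242.255.255) does not contain 174.240.215.113
  174.208.0.0/16 (174.208.0.0 - 174.208.255.255) does not contain 174.240.215.113
Longest matching prefix is /15 -> next hop ISP-GW.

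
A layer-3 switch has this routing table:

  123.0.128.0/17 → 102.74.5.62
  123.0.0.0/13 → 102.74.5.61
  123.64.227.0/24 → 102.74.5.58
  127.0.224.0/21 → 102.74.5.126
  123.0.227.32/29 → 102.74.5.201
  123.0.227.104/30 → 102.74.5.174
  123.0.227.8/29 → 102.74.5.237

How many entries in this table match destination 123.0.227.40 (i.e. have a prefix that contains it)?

Prefixes containing 123.0.227.40:
  123.0.0.0/13 (123.0.0.0 - 123.7.255.255)
  123.0.128.0/17 (123.0.128.0 - 123.0.255.255)
Total matching entries: 2.

2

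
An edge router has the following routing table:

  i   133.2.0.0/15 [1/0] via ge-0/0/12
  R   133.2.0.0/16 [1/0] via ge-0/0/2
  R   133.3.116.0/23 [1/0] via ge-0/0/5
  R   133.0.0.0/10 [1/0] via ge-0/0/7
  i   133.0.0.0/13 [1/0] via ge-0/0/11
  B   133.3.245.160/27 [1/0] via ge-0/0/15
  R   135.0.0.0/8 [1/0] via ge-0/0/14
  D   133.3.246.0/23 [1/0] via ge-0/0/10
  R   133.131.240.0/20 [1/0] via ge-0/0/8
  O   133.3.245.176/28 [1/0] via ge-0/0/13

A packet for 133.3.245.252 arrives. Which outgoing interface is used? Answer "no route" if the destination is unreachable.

Routes whose prefix contains 133.3.245.252:
  133.0.0.0/10 (133.0.0.0 - 133.63.255.255) -> ge-0/0/7
  133.0.0.0/13 (133.0.0.0 - 133.7.255.255) -> ge-0/0/11
  133.2.0.0/15 (133.2.0.0 - 133.3.255.255) -> ge-0/0/12
More-specific entries that do NOT match:
  133.3.245.176/28 (133.3.245.176 - 133.3.245.191) does not contain 133.3.245.252
  133.3.245.160/27 (133.3.245.160 - 133.3.245.191) does not contain 133.3.245.252
  133.3.116.0/23 (133.3.116.0 - 133.3.117.255) does not contain 133.3.245.252
  133.3.246.0/23 (133.3.246.0 - 133.3.247.255) does not contain 133.3.245.252
  133.131.240.0/20 (133.131.240.0 - 133.131.255.255) does not contain 133.3.245.252
  133.2.0.0/16 (133.2.0.0 - 133.2.255.255) does not contain 133.3.245.252
Longest matching prefix is /15 -> interface ge-0/0/12.

ge-0/0/12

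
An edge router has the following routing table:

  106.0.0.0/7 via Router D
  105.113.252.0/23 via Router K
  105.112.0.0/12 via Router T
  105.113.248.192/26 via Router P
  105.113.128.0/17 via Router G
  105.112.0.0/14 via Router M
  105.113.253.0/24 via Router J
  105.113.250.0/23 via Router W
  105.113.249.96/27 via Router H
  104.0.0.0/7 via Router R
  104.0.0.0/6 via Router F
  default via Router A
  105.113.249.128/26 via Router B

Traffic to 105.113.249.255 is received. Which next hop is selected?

Routes whose prefix contains 105.113.249.255:
  0.0.0.0/0 (default, matches everything) -> Router A
  104.0.0.0/6 (104.0.0.0 - 107.255.255.255) -> Router F
  104.0.0.0/7 (104.0.0.0 - 105.255.255.255) -> Router R
  105.112.0.0/12 (105.112.0.0 - 105.127.255.255) -> Router T
  105.112.0.0/14 (105.112.0.0 - 105.115.255.255) -> Router M
  105.113.128.0/17 (105.113.128.0 - 105.113.255.255) -> Router G
More-specific entries that do NOT match:
  105.113.249.96/27 (105.113.249.96 - 105.113.249.127) does not contain 105.113.249.255
  105.113.248.192/26 (105.113.248.192 - 105.113.248.255) does not contain 105.113.249.255
  105.113.249.128/26 (105.113.249.128 - 105.113.249.191) does not contain 105.113.249.255
  105.113.253.0/24 (105.113.253.0 - 105.113.253.255) does not contain 105.113.249.255
  105.113.252.0/23 (105.113.252.0 - 105.113.253.255) does not contain 105.113.249.255
  105.113.250.0/23 (105.113.250.0 - 105.113.251.255) does not contain 105.113.249.255
Longest matching prefix is /17 -> next hop Router G.

Router G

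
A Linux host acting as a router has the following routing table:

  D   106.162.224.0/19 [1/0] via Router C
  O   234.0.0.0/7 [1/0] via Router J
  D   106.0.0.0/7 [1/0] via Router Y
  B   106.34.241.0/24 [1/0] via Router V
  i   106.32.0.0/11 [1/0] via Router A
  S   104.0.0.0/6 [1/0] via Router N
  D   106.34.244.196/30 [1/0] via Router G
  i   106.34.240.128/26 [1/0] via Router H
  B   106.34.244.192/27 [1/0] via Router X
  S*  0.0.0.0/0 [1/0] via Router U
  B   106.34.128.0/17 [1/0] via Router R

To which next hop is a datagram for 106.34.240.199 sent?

Router R

Routes whose prefix contains 106.34.240.199:
  0.0.0.0/0 (default, matches everything) -> Router U
  104.0.0.0/6 (104.0.0.0 - 107.255.255.255) -> Router N
  106.0.0.0/7 (106.0.0.0 - 107.255.255.255) -> Router Y
  106.32.0.0/11 (106.32.0.0 - 106.63.255.255) -> Router A
  106.34.128.0/17 (106.34.128.0 - 106.34.255.255) -> Router R
More-specific entries that do NOT match:
  106.34.244.196/30 (106.34.244.196 - 106.34.244.199) does not contain 106.34.240.199
  106.34.244.192/27 (106.34.244.192 - 106.34.244.223) does not contain 106.34.240.199
  106.34.240.128/26 (106.34.240.128 - 106.34.240.191) does not contain 106.34.240.199
  106.34.241.0/24 (106.34.241.0 - 106.34.241.255) does not contain 106.34.240.199
  106.162.224.0/19 (106.162.224.0 - 106.162.255.255) does not contain 106.34.240.199
Longest matching prefix is /17 -> next hop Router R.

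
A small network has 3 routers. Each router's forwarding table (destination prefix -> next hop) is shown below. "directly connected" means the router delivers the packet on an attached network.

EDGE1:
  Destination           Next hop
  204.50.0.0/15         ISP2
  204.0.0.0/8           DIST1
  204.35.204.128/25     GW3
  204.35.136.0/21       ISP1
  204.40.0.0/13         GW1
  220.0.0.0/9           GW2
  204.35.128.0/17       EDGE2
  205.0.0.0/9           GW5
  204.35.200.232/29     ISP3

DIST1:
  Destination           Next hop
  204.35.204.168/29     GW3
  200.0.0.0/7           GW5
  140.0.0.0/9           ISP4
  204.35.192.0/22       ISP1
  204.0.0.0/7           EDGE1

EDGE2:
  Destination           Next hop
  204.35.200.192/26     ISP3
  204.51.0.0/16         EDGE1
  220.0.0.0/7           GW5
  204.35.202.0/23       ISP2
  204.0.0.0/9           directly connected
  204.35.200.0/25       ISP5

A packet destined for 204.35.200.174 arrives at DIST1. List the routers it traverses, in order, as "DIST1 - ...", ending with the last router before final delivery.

DIST1 - EDGE1 - EDGE2

At DIST1: longest match for 204.35.200.174 is 204.0.0.0/7 -> EDGE1
At EDGE1: longest match for 204.35.200.174 is 204.35.128.0/17 -> EDGE2
At EDGE2: longest match for 204.35.200.174 is 204.0.0.0/9 -> directly connected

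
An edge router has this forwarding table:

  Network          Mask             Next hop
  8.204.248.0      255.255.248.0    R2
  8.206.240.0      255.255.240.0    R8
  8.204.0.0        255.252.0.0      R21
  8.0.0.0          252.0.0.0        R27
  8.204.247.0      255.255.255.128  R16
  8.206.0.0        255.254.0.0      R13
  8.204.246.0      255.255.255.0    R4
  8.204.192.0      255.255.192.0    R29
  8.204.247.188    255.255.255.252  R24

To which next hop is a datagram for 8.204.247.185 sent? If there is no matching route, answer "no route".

R29

Routes whose prefix contains 8.204.247.185:
  8.0.0.0/6 (8.0.0.0 - 11.255.255.255) -> R27
  8.204.0.0/14 (8.204.0.0 - 8.207.255.255) -> R21
  8.204.192.0/18 (8.204.192.0 - 8.204.255.255) -> R29
More-specific entries that do NOT match:
  8.204.247.188/30 (8.204.247.188 - 8.204.247.191) does not contain 8.204.247.185
  8.204.247.0/25 (8.204.247.0 - 8.204.247.127) does not contain 8.204.247.185
  8.204.246.0/24 (8.204.246.0 - 8.204.246.255) does not contain 8.204.247.185
  8.204.248.0/21 (8.204.248.0 - 8.204.255.255) does not contain 8.204.247.185
  8.206.240.0/20 (8.206.240.0 - 8.206.255.255) does not contain 8.204.247.185
Longest matching prefix is /18 -> next hop R29.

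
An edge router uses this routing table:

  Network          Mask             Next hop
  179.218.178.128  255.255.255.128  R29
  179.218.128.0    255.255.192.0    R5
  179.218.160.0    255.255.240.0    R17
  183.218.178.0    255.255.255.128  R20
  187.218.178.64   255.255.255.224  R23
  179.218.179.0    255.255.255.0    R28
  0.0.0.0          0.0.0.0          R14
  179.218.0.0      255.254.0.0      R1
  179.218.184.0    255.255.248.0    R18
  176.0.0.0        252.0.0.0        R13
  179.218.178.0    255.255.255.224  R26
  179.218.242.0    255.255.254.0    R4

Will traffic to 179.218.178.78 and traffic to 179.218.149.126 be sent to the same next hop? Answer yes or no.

179.218.178.78: longest match 179.218.128.0/18 -> R5
179.218.149.126: longest match 179.218.128.0/18 -> R5

yes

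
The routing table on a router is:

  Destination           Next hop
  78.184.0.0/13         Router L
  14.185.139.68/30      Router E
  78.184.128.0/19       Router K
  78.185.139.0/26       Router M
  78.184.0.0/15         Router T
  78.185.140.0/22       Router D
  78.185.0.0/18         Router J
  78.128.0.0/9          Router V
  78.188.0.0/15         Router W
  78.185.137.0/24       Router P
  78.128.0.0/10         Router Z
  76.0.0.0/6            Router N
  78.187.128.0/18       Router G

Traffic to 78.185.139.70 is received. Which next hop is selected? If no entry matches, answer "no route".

Routes whose prefix contains 78.185.139.70:
  76.0.0.0/6 (76.0.0.0 - 79.255.255.255) -> Router N
  78.128.0.0/9 (78.128.0.0 - 78.255.255.255) -> Router V
  78.128.0.0/10 (78.128.0.0 - 78.191.255.255) -> Router Z
  78.184.0.0/13 (78.184.0.0 - 78.191.255.255) -> Router L
  78.184.0.0/15 (78.184.0.0 - 78.185.255.255) -> Router T
More-specific entries that do NOT match:
  14.185.139.68/30 (14.185.139.68 - 14.185.139.71) does not contain 78.185.139.70
  78.185.139.0/26 (78.185.139.0 - 78.185.139.63) does not contain 78.185.139.70
  78.185.137.0/24 (78.185.137.0 - 78.185.137.255) does not contain 78.185.139.70
  78.185.140.0/22 (78.185.140.0 - 78.185.143.255) does not contain 78.185.139.70
  78.184.128.0/19 (78.184.128.0 - 78.184.159.255) does not contain 78.185.139.70
  78.185.0.0/18 (78.185.0.0 - 78.185.63.255) does not contain 78.185.139.70
  78.187.128.0/18 (78.187.128.0 - 78.187.191.255) does not contain 78.185.139.70
Longest matching prefix is /15 -> next hop Router T.

Router T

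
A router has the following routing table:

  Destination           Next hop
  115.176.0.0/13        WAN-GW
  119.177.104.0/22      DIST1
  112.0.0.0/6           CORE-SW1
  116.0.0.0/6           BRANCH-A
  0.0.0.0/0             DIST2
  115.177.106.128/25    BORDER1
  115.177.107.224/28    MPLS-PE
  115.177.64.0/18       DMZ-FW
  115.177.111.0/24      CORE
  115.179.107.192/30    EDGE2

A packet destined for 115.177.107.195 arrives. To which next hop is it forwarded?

Routes whose prefix contains 115.177.107.195:
  0.0.0.0/0 (default, matches everything) -> DIST2
  112.0.0.0/6 (112.0.0.0 - 115.255.255.255) -> CORE-SW1
  115.176.0.0/13 (115.176.0.0 - 115.183.255.255) -> WAN-GW
  115.177.64.0/18 (115.177.64.0 - 115.177.127.255) -> DMZ-FW
More-specific entries that do NOT match:
  115.179.107.192/30 (115.179.107.192 - 115.179.107.195) does not contain 115.177.107.195
  115.177.107.224/28 (115.177.107.224 - 115.177.107.239) does not contain 115.177.107.195
  115.177.106.128/25 (115.177.106.128 - 115.177.106.255) does not contain 115.177.107.195
  115.177.111.0/24 (115.177.111.0 - 115.177.111.255) does not contain 115.177.107.195
  119.177.104.0/22 (119.177.104.0 - 119.177.107.255) does not contain 115.177.107.195
Longest matching prefix is /18 -> next hop DMZ-FW.

DMZ-FW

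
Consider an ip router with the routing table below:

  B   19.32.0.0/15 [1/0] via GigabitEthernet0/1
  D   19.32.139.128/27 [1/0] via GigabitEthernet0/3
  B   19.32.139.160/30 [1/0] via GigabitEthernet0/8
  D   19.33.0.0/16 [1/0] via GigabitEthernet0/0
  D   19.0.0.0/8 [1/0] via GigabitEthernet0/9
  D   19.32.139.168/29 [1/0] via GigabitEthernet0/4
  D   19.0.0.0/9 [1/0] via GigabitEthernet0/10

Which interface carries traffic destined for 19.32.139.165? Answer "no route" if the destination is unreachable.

GigabitEthernet0/1

Routes whose prefix contains 19.32.139.165:
  19.0.0.0/8 (19.0.0.0 - 19.255.255.255) -> GigabitEthernet0/9
  19.0.0.0/9 (19.0.0.0 - 19.127.255.255) -> GigabitEthernet0/10
  19.32.0.0/15 (19.32.0.0 - 19.33.255.255) -> GigabitEthernet0/1
More-specific entries that do NOT match:
  19.32.139.160/30 (19.32.139.160 - 19.32.139.163) does not contain 19.32.139.165
  19.32.139.168/29 (19.32.139.168 - 19.32.139.175) does not contain 19.32.139.165
  19.32.139.128/27 (19.32.139.128 - 19.32.139.159) does not contain 19.32.139.165
  19.33.0.0/16 (19.33.0.0 - 19.33.255.255) does not contain 19.32.139.165
Longest matching prefix is /15 -> interface GigabitEthernet0/1.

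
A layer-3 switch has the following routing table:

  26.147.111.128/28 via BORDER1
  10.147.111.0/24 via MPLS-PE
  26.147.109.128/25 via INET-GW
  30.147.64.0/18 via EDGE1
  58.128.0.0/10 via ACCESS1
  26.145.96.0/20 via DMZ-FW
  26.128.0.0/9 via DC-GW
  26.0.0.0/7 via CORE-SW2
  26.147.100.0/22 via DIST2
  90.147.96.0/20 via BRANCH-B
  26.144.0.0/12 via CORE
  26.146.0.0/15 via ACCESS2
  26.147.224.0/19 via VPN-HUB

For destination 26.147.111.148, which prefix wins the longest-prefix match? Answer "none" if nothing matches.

Entries matching 26.147.111.148:
  26.0.0.0/7 (26.0.0.0 - 27.255.255.255)
  26.128.0.0/9 (26.128.0.0 - 26.255.255.255)
  26.144.0.0/12 (26.144.0.0 - 26.159.255.255)
  26.146.0.0/15 (26.146.0.0 - 26.147.255.255)
Most specific is 26.146.0.0/15.

26.146.0.0/15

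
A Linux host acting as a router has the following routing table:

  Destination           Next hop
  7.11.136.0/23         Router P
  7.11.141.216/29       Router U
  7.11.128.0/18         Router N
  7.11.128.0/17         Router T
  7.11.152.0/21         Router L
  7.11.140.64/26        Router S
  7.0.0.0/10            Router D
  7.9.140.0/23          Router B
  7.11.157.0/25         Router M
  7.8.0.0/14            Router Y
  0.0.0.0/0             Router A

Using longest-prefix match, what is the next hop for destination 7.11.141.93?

Router N

Routes whose prefix contains 7.11.141.93:
  0.0.0.0/0 (default, matches everything) -> Router A
  7.0.0.0/10 (7.0.0.0 - 7.63.255.255) -> Router D
  7.8.0.0/14 (7.8.0.0 - 7.11.255.255) -> Router Y
  7.11.128.0/17 (7.11.128.0 - 7.11.255.255) -> Router T
  7.11.128.0/18 (7.11.128.0 - 7.11.191.255) -> Router N
More-specific entries that do NOT match:
  7.11.141.216/29 (7.11.141.216 - 7.11.141.223) does not contain 7.11.141.93
  7.11.140.64/26 (7.11.140.64 - 7.11.140.127) does not contain 7.11.141.93
  7.11.157.0/25 (7.11.157.0 - 7.11.157.127) does not contain 7.11.141.93
  7.11.136.0/23 (7.11.136.0 - 7.11.137.255) does not contain 7.11.141.93
  7.9.140.0/23 (7.9.140.0 - 7.9.141.255) does not contain 7.11.141.93
  7.11.152.0/21 (7.11.152.0 - 7.11.159.255) does not contain 7.11.141.93
Longest matching prefix is /18 -> next hop Router N.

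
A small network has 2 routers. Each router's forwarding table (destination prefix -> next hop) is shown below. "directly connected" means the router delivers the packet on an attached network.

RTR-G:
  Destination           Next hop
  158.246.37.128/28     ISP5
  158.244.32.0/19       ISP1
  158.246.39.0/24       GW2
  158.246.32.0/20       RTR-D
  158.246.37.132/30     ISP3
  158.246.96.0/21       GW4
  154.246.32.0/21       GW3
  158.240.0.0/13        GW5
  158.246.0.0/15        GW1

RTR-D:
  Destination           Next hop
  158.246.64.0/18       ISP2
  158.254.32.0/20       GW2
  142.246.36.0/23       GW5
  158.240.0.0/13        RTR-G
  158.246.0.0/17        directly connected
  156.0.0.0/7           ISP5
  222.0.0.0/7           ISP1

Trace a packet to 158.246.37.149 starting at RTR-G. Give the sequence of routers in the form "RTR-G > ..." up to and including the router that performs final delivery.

RTR-G > RTR-D

At RTR-G: longest match for 158.246.37.149 is 158.246.32.0/20 -> RTR-D
At RTR-D: longest match for 158.246.37.149 is 158.246.0.0/17 -> directly connected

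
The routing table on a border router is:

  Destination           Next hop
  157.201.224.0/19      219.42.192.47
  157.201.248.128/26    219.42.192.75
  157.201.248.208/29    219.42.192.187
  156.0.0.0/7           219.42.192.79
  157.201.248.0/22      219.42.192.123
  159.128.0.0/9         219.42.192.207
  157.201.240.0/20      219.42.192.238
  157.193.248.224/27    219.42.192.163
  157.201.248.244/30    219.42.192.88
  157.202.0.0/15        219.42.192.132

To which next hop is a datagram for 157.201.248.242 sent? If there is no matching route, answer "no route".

Routes whose prefix contains 157.201.248.242:
  156.0.0.0/7 (156.0.0.0 - 157.255.255.255) -> 219.42.192.79
  157.201.224.0/19 (157.201.224.0 - 157.201.255.255) -> 219.42.192.47
  157.201.240.0/20 (157.201.240.0 - 157.201.255.255) -> 219.42.192.238
  157.201.248.0/22 (157.201.248.0 - 157.201.251.255) -> 219.42.192.123
More-specific entries that do NOT match:
  157.201.248.244/30 (157.201.248.244 - 157.201.248.247) does not contain 157.201.248.242
  157.201.248.208/29 (157.201.248.208 - 157.201.248.215) does not contain 157.201.248.242
  157.193.248.224/27 (157.193.248.224 - 157.193.248.255) does not contain 157.201.248.242
  157.201.248.128/26 (157.201.248.128 - 157.201.248.191) does not contain 157.201.248.242
Longest matching prefix is /22 -> next hop 219.42.192.123.

219.42.192.123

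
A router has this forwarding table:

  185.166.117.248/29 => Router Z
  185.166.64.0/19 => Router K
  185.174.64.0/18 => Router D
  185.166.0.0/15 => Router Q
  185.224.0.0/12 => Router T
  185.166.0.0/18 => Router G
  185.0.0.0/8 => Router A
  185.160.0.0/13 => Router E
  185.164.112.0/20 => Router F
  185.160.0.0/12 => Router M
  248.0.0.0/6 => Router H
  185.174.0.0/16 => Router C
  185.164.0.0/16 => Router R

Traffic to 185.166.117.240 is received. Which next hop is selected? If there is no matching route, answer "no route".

Router Q

Routes whose prefix contains 185.166.117.240:
  185.0.0.0/8 (185.0.0.0 - 185.255.255.255) -> Router A
  185.160.0.0/12 (185.160.0.0 - 185.175.255.255) -> Router M
  185.160.0.0/13 (185.160.0.0 - 185.167.255.255) -> Router E
  185.166.0.0/15 (185.166.0.0 - 185.167.255.255) -> Router Q
More-specific entries that do NOT match:
  185.166.117.248/29 (185.166.117.248 - 185.166.117.255) does not contain 185.166.117.240
  185.164.112.0/20 (185.164.112.0 - 185.164.127.255) does not contain 185.166.117.240
  185.166.64.0/19 (185.166.64.0 - 185.166.95.255) does not contain 185.166.117.240
  185.174.64.0/18 (185.174.64.0 - 185.174.127.255) does not contain 185.166.117.240
  185.166.0.0/18 (185.166.0.0 - 185.166.63.255) does not contain 185.166.117.240
  185.174.0.0/16 (185.174.0.0 - 185.174.255.255) does not contain 185.166.117.240
  185.164.0.0/16 (185.164.0.0 - 185.164.255.255) does not contain 185.166.117.240
Longest matching prefix is /15 -> next hop Router Q.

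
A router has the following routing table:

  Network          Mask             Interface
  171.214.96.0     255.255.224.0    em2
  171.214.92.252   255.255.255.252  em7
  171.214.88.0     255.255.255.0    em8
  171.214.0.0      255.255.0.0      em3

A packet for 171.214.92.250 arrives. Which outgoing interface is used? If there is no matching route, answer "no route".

Routes whose prefix contains 171.214.92.250:
  171.214.0.0/16 (171.214.0.0 - 171.214.255.255) -> em3
More-specific entries that do NOT match:
  171.214.92.252/30 (171.214.92.252 - 171.214.92.255) does not contain 171.214.92.250
  171.214.88.0/24 (171.214.88.0 - 171.214.88.255) does not contain 171.214.92.250
  171.214.96.0/19 (171.214.96.0 - 171.214.127.255) does not contain 171.214.92.250
Longest matching prefix is /16 -> interface em3.

em3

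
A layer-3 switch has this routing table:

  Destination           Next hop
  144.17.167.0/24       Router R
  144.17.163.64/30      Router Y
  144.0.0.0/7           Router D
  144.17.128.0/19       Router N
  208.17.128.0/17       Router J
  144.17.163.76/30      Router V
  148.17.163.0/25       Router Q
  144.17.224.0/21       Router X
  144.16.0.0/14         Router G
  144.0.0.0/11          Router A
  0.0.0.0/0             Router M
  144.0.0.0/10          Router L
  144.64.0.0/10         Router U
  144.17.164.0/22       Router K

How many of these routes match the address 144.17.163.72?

5

Prefixes containing 144.17.163.72:
  0.0.0.0/0 (default, matches everything)
  144.0.0.0/7 (144.0.0.0 - 145.255.255.255)
  144.0.0.0/10 (144.0.0.0 - 144.63.255.255)
  144.0.0.0/11 (144.0.0.0 - 144.31.255.255)
  144.16.0.0/14 (144.16.0.0 - 144.19.255.255)
Total matching entries: 5.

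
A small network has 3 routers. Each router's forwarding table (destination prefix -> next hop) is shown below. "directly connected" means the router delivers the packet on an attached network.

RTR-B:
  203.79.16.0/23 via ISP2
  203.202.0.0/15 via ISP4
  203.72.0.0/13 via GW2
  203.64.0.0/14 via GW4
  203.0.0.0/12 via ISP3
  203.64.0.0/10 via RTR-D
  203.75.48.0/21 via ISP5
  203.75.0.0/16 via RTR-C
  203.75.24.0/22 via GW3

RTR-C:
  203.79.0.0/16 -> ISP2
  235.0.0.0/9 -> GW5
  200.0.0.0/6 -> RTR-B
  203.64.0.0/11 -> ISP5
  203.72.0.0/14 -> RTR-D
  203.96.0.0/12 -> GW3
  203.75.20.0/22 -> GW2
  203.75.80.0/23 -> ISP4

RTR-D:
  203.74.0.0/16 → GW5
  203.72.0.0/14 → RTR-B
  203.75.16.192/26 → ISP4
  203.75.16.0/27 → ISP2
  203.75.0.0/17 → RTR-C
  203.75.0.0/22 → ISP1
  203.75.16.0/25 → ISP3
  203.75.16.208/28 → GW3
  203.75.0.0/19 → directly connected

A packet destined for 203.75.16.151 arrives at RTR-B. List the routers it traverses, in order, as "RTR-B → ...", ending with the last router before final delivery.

RTR-B → RTR-C → RTR-D

At RTR-B: longest match for 203.75.16.151 is 203.75.0.0/16 -> RTR-C
At RTR-C: longest match for 203.75.16.151 is 203.72.0.0/14 -> RTR-D
At RTR-D: longest match for 203.75.16.151 is 203.75.0.0/19 -> directly connected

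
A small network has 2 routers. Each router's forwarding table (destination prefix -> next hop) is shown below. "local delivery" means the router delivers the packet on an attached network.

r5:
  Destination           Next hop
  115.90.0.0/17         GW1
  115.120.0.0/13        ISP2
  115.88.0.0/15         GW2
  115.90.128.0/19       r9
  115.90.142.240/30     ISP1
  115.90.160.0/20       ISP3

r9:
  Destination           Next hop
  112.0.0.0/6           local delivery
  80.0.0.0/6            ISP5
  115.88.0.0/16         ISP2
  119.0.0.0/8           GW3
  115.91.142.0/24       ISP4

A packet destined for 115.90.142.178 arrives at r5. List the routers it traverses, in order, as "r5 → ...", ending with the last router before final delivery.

r5 → r9

At r5: longest match for 115.90.142.178 is 115.90.128.0/19 -> r9
At r9: longest match for 115.90.142.178 is 112.0.0.0/6 -> local delivery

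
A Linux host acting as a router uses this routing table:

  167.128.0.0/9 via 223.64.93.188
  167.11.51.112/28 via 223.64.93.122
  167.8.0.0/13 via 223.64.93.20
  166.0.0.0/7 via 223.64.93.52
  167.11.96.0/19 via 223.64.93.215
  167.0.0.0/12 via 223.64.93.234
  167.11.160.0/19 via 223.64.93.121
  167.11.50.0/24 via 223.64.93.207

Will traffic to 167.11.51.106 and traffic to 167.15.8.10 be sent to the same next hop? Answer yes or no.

167.11.51.106: longest match 167.8.0.0/13 -> 223.64.93.20
167.15.8.10: longest match 167.8.0.0/13 -> 223.64.93.20

yes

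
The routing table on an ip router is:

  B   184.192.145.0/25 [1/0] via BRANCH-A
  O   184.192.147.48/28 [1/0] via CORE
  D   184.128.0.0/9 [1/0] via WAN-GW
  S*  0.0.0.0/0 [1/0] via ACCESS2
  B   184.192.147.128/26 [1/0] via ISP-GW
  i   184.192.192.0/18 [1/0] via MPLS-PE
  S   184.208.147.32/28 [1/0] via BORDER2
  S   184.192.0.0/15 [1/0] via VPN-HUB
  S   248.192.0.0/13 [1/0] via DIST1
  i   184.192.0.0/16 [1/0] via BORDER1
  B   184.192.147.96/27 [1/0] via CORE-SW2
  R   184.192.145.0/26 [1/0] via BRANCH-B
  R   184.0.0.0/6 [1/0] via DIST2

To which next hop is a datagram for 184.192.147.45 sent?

Routes whose prefix contains 184.192.147.45:
  0.0.0.0/0 (default, matches everything) -> ACCESS2
  184.0.0.0/6 (184.0.0.0 - 187.255.255.255) -> DIST2
  184.128.0.0/9 (184.128.0.0 - 184.255.255.255) -> WAN-GW
  184.192.0.0/15 (184.192.0.0 - 184.193.255.255) -> VPN-HUB
  184.192.0.0/16 (184.192.0.0 - 184.192.255.255) -> BORDER1
More-specific entries that do NOT match:
  184.192.147.48/28 (184.192.147.48 - 184.192.147.63) does not contain 184.192.147.45
  184.208.147.32/28 (184.208.147.32 - 184.208.147.47) does not contain 184.192.147.45
  184.192.147.96/27 (184.192.147.96 - 184.192.147.127) does not contain 184.192.147.45
  184.192.147.128/26 (184.192.147.128 - 184.192.147.191) does not contain 184.192.147.45
  184.192.145.0/26 (184.192.145.0 - 184.192.145.63) does not contain 184.192.147.45
  184.192.145.0/25 (184.192.145.0 - 184.192.145.127) does not contain 184.192.147.45
  184.192.192.0/18 (184.192.192.0 - 184.192.255.255) does not contain 184.192.147.45
Longest matching prefix is /16 -> next hop BORDER1.

BORDER1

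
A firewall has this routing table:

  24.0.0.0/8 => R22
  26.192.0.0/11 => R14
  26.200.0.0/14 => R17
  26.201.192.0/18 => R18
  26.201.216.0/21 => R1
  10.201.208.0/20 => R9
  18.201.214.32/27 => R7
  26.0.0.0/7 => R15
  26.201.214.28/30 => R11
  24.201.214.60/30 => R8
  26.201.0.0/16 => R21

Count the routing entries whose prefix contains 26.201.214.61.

Prefixes containing 26.201.214.61:
  26.0.0.0/7 (26.0.0.0 - 27.255.255.255)
  26.192.0.0/11 (26.192.0.0 - 26.223.255.255)
  26.200.0.0/14 (26.200.0.0 - 26.203.255.255)
  26.201.0.0/16 (26.201.0.0 - 26.201.255.255)
  26.201.192.0/18 (26.201.192.0 - 26.201.255.255)
Total matching entries: 5.

5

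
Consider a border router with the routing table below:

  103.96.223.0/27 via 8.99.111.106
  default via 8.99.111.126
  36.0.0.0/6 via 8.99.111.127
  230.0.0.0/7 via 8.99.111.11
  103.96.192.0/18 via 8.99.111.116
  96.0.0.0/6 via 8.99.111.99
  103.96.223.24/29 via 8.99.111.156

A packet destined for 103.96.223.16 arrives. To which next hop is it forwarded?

Routes whose prefix contains 103.96.223.16:
  0.0.0.0/0 (default, matches everything) -> 8.99.111.126
  103.96.192.0/18 (103.96.192.0 - 103.96.255.255) -> 8.99.111.116
  103.96.223.0/27 (103.96.223.0 - 103.96.223.31) -> 8.99.111.106
More-specific entries that do NOT match:
  103.96.223.24/29 (103.96.223.24 - 103.96.223.31) does not contain 103.96.223.16
Longest matching prefix is /27 -> next hop 8.99.111.106.

8.99.111.106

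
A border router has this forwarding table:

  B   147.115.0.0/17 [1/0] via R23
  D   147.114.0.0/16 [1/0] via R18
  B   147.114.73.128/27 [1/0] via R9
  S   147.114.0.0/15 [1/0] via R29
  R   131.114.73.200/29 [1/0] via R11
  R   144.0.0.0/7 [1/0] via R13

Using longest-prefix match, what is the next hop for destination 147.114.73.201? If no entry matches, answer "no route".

Routes whose prefix contains 147.114.73.201:
  147.114.0.0/15 (147.114.0.0 - 147.115.255.255) -> R29
  147.114.0.0/16 (147.114.0.0 - 147.114.255.255) -> R18
More-specific entries that do NOT match:
  131.114.73.200/29 (131.114.73.200 - 131.114.73.207) does not contain 147.114.73.201
  147.114.73.128/27 (147.114.73.128 - 147.114.73.159) does not contain 147.114.73.201
  147.115.0.0/17 (147.115.0.0 - 147.115.127.255) does not contain 147.114.73.201
Longest matching prefix is /16 -> next hop R18.

R18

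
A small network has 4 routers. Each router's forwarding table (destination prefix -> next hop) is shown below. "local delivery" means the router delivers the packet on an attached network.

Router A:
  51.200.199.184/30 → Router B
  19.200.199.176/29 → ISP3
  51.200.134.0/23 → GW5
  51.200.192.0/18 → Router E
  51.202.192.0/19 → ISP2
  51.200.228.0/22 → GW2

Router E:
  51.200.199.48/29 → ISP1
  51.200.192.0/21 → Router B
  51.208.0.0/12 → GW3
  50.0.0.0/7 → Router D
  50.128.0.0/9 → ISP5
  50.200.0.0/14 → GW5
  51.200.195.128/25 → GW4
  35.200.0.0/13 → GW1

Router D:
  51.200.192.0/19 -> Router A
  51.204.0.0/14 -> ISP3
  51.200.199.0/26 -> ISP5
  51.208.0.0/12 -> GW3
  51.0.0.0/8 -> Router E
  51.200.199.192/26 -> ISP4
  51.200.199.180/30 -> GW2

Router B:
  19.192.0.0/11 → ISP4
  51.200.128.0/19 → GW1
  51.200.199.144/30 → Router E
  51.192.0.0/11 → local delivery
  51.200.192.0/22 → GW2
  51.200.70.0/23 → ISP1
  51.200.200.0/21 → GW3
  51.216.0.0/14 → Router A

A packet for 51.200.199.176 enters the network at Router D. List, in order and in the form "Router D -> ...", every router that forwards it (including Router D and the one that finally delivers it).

At Router D: longest match for 51.200.199.176 is 51.200.192.0/19 -> Router A
At Router A: longest match for 51.200.199.176 is 51.200.192.0/18 -> Router E
At Router E: longest match for 51.200.199.176 is 51.200.192.0/21 -> Router B
At Router B: longest match for 51.200.199.176 is 51.192.0.0/11 -> local delivery

Router D -> Router A -> Router E -> Router B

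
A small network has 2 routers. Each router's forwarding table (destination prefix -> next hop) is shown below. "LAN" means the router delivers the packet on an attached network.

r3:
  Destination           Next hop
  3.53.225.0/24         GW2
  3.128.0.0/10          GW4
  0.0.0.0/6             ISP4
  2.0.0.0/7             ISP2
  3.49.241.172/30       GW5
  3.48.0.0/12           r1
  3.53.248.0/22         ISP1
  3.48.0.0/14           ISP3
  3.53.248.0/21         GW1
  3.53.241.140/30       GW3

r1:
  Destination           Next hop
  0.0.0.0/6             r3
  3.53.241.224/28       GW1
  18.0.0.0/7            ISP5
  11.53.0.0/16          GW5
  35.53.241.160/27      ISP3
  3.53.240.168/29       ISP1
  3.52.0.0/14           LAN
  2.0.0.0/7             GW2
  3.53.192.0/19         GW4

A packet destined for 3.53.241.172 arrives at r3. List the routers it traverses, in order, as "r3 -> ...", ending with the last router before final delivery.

At r3: longest match for 3.53.241.172 is 3.48.0.0/12 -> r1
At r1: longest match for 3.53.241.172 is 3.52.0.0/14 -> LAN

r3 -> r1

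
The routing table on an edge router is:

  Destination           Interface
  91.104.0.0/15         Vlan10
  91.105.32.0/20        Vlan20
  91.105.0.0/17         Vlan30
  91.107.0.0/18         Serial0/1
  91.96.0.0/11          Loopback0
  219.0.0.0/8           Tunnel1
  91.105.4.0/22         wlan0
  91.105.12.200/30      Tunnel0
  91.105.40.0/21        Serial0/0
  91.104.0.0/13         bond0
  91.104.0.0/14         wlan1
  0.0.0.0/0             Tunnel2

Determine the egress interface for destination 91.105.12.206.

Routes whose prefix contains 91.105.12.206:
  0.0.0.0/0 (default, matches everything) -> Tunnel2
  91.96.0.0/11 (91.96.0.0 - 91.127.255.255) -> Loopback0
  91.104.0.0/13 (91.104.0.0 - 91.111.255.255) -> bond0
  91.104.0.0/14 (91.104.0.0 - 91.107.255.255) -> wlan1
  91.104.0.0/15 (91.104.0.0 - 91.105.255.255) -> Vlan10
  91.105.0.0/17 (91.105.0.0 - 91.105.127.255) -> Vlan30
More-specific entries that do NOT match:
  91.105.12.200/30 (91.105.12.200 - 91.105.12.203) does not contain 91.105.12.206
  91.105.4.0/22 (91.105.4.0 - 91.105.7.255) does not contain 91.105.12.206
  91.105.40.0/21 (91.105.40.0 - 91.105.47.255) does not contain 91.105.12.206
  91.105.32.0/20 (91.105.32.0 - 91.105.47.255) does not contain 91.105.12.206
  91.107.0.0/18 (91.107.0.0 - 91.107.63.255) does not contain 91.105.12.206
Longest matching prefix is /17 -> interface Vlan30.

Vlan30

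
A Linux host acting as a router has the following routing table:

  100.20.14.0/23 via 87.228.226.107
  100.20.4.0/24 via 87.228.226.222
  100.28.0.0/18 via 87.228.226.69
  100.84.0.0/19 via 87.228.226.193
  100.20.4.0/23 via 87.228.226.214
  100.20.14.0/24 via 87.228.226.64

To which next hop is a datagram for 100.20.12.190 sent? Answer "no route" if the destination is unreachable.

No entry's prefix contains 100.20.12.190; there is no default route.

no route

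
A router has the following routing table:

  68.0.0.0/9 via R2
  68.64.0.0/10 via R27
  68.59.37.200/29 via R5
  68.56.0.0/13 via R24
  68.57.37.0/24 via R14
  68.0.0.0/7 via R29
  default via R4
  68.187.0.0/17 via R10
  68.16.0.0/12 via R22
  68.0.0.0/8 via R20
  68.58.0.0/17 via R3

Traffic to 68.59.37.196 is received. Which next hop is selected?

R24

Routes whose prefix contains 68.59.37.196:
  0.0.0.0/0 (default, matches everything) -> R4
  68.0.0.0/7 (68.0.0.0 - 69.255.255.255) -> R29
  68.0.0.0/8 (68.0.0.0 - 68.255.255.255) -> R20
  68.0.0.0/9 (68.0.0.0 - 68.127.255.255) -> R2
  68.56.0.0/13 (68.56.0.0 - 68.63.255.255) -> R24
More-specific entries that do NOT match:
  68.59.37.200/29 (68.59.37.200 - 68.59.37.207) does not contain 68.59.37.196
  68.57.37.0/24 (68.57.37.0 - 68.57.37.255) does not contain 68.59.37.196
  68.187.0.0/17 (68.187.0.0 - 68.187.127.255) does not contain 68.59.37.196
  68.58.0.0/17 (68.58.0.0 - 68.58.127.255) does not contain 68.59.37.196
Longest matching prefix is /13 -> next hop R24.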